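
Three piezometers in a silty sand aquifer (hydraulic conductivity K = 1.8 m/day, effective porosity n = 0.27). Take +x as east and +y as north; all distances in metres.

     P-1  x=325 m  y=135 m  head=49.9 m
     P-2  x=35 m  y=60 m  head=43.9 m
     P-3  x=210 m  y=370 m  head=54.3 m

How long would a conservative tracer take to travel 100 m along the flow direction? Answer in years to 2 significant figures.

Three-point gradient (reference P-1): Δ to P-2 = (-290, -75, -6.0), Δ to P-3 = (-115, 235, +4.4).
∂h/∂x = +0.01407, ∂h/∂y = +0.02561 (det = -76775).
|∇h| = √(0.01407² + 0.02561²) = 0.02922
Seepage velocity v = K·i/n = 1.8 × 0.02922 / 0.27 = 0.1948 m/day.
t = 100 / 0.1948 = 513.3 days = 1.41 years.

1.4 years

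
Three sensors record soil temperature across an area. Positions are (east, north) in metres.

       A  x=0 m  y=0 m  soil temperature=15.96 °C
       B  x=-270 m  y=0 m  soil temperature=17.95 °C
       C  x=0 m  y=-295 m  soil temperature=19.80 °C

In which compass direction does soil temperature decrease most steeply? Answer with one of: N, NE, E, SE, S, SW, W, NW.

NE

∂T/∂x = (17.95 − 15.96) / (-270 − 0) = -0.007370
∂T/∂y = (19.80 − 15.96) / (-295 − 0) = -0.01302
Steepest decrease is along −∇f = (+0.007370 E, +0.01302 N) → northeast.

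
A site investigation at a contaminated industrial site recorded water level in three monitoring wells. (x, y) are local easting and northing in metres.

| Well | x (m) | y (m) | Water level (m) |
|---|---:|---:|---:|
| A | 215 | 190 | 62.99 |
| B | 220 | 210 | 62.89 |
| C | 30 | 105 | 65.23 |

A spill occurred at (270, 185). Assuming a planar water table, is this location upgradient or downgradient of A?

Differences from A: to B (Δx, Δy, Δh) = (5, 20, -0.10); to C = (-185, -85, +2.24).
Determinant of the coordinate differences = 5·(-85) − (-185)·20 = 3275.
∂h/∂x = [(-0.10)·(-85) − (+2.24)·20] / 3275 = -0.01108
∂h/∂y = [5·(+2.24) − (-185)·(-0.10)] / 3275 = -0.002229
Head at (270, 185) = 62.99 + (-0.01108)·(55) + (-0.002229)·(-5) = 62.39 m.
That is lower than the 62.99 m at A, so the point is downgradient.

downgradient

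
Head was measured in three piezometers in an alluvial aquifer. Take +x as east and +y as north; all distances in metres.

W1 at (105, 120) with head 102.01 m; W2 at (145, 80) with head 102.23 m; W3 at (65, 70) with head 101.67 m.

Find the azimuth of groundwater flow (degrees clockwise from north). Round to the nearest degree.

259°

With h = a·x + b·y + c and W1 as origin, the differences give:
  40·a + (-40)·b = +0.22
  (-40)·a + (-50)·b = -0.34
Eliminate b (×(-50) and ×(-40), subtract): -3600·a = -24.600 → a = ∂h/∂x = +0.006833
Back-substitute: b = ∂h/∂y = +0.001333.
Flow direction (−∇h) has components (-0.006833 E, -0.001333 N).
Azimuth = atan2(E, N) = atan2(-0.006833, -0.001333) = 259.0° ≈ 259°.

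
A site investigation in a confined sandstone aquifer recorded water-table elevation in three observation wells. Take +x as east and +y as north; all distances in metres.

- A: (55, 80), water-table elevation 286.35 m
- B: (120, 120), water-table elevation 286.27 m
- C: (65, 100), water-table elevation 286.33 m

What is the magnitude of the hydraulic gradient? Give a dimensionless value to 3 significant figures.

0.00105

With h = a·x + b·y + c and A as origin, the differences give:
  65·a + 40·b = -0.08
  10·a + 20·b = -0.02
Eliminate b (×20 and ×40, subtract): 900·a = -0.800 → a = ∂h/∂x = -0.0008889
Back-substitute: b = ∂h/∂y = -0.0005556.
|∇h| = √(-0.0008889² + -0.0005556²) = 0.001048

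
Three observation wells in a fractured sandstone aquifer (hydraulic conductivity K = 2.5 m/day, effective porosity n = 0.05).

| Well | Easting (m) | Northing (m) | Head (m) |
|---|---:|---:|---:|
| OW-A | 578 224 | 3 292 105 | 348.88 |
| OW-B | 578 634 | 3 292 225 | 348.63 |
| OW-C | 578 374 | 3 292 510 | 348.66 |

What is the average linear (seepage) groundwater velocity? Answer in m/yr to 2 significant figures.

Three-point gradient (reference OW-A): Δ to OW-B = (410, 120, -0.25), Δ to OW-C = (150, 405, -0.22).
∂h/∂x = -0.0005056, ∂h/∂y = -0.0003560 (det = 148050).
|∇h| = √(-0.0005056² + -0.0003560²) = 0.0006184
Seepage velocity v = K·i/n = 2.5 × 0.0006184 / 0.05 = 0.03092 m/day = 11.29 m/yr.

11 m/yr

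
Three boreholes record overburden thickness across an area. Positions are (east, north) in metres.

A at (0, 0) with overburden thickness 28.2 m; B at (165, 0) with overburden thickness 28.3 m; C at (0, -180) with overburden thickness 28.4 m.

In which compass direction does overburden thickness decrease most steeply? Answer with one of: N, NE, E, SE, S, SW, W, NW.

NW

∂d/∂x = (28.3 − 28.2) / (165 − 0) = +0.0006061
∂d/∂y = (28.4 − 28.2) / (-180 − 0) = -0.001111
Steepest decrease is along −∇f = (-0.0006061 E, +0.001111 N) → northwest.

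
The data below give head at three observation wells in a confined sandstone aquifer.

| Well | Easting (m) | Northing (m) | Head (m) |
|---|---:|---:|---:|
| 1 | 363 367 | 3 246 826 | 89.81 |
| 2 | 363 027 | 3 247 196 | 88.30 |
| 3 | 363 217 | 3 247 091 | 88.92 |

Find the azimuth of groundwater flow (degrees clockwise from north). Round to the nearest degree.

317°

With h = a·x + b·y + c and 1 as origin, the differences give:
  (-340)·a + 370·b = -1.51
  (-150)·a + 265·b = -0.89
Eliminate b (×265 and ×370, subtract): -34600·a = -70.850 → a = ∂h/∂x = +0.002048
Back-substitute: b = ∂h/∂y = -0.002199.
Flow direction (−∇h) has components (-0.002048 E, +0.002199 N).
Azimuth = atan2(E, N) = atan2(-0.002048, +0.002199) = 317.0° ≈ 317°.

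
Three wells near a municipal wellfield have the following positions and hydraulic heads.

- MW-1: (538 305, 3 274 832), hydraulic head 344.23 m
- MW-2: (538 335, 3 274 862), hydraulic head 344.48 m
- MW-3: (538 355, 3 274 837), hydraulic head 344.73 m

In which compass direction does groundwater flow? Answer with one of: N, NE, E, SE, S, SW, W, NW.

With h = a·x + b·y + c and MW-1 as origin, the differences give:
  30·a + 30·b = +0.25
  50·a + 5·b = +0.50
Eliminate b (×5 and ×30, subtract): -1350·a = -13.750 → a = ∂h/∂x = +0.01019
Back-substitute: b = ∂h/∂y = -0.001852.
Flow = −∇h = (-0.01019 east, +0.001852 north), which points west.

W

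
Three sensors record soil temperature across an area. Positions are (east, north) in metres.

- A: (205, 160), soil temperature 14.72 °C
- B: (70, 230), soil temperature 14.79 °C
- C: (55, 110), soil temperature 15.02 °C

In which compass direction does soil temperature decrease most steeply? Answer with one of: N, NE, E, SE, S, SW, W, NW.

NE

Taking A as reference: B−A = (-135, 70, +0.07); C−A = (-150, -50, +0.30).
Determinant of the coordinate differences = (-135)·(-50) − (-150)·70 = 17250.
∂T/∂x = [(+0.07)·(-50) − (+0.30)·70] / 17250 = -0.001420
∂T/∂y = [(-135)·(+0.30) − (-150)·(+0.07)] / 17250 = -0.001739
Steepest decrease is along −∇f = (+0.001420 E, +0.001739 N) → northeast.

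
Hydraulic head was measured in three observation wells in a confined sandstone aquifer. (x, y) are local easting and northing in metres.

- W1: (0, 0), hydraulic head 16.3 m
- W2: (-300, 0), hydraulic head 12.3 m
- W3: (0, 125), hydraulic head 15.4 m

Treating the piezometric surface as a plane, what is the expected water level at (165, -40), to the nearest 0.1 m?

∂h/∂x = (12.3 − 16.3) / (-300 − 0) = +0.01333
∂h/∂y = (15.4 − 16.3) / (125 − 0) = -0.007200
h(165, -40) = 16.3 + (+0.01333)·(165) + (-0.007200)·(-40) = 16.3 +2.200 +0.288 = 18.788 m.

18.8 m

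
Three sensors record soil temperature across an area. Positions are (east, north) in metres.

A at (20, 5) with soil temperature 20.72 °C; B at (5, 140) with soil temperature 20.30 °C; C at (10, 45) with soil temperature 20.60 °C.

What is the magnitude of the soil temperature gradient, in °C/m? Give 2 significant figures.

With T = a·x + b·y + c and A as origin, the differences give:
  (-15)·a + 135·b = -0.42
  (-10)·a + 40·b = -0.12
Eliminate b (×40 and ×135, subtract): 750·a = -0.600 → a = ∂T/∂x = -0.0008000
Back-substitute: b = ∂T/∂y = -0.003200.
|∇f| = √(-0.0008000² + -0.003200²) = 0.003298 °C/m

0.0033 °C/m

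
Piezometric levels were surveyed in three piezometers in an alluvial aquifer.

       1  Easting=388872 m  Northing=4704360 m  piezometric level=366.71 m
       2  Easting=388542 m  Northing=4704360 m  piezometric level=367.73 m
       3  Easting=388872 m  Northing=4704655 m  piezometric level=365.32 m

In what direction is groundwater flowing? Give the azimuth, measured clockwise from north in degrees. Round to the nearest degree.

∂h/∂x = (367.73 − 366.71) / (388542 − 388872) = -0.003091
∂h/∂y = (365.32 − 366.71) / (4704655 − 4704360) = -0.004712
Flow direction (−∇h) has components (+0.003091 E, +0.004712 N).
Azimuth = atan2(E, N) = atan2(+0.003091, +0.004712) = 33.3° ≈ 033°.

033°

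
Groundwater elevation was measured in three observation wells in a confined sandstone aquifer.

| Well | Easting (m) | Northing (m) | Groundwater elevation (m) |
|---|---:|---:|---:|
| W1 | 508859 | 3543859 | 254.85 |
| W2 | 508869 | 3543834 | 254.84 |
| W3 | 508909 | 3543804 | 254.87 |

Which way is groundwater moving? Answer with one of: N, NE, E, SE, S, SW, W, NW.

SW

Differences from W1: to W2 (Δx, Δy, Δh) = (10, -25, -0.01); to W3 = (50, -55, +0.02).
Determinant of the coordinate differences = 10·(-55) − 50·(-25) = 700.
∂h/∂x = [(-0.01)·(-55) − (+0.02)·(-25)] / 700 = +0.001500
∂h/∂y = [10·(+0.02) − 50·(-0.01)] / 700 = +0.0010000
Flow = −∇h = (-0.001500 east, -0.0010000 north), which points southwest.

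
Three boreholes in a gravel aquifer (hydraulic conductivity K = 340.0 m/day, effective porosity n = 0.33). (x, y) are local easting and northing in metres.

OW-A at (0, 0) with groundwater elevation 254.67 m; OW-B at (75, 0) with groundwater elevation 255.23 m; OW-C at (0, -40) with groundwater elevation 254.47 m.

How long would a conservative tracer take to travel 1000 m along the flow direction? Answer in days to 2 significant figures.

110 days

∂h/∂x = (255.23 − 254.67) / (75 − 0) = +0.007467
∂h/∂y = (254.47 − 254.67) / (-40 − 0) = +0.005000
|∇h| = √(0.007467² + 0.005000²) = 0.008986
Seepage velocity v = K·i/n = 340.0 × 0.008986 / 0.33 = 9.258 m/day.
t = 1000 / 9.258 = 108 days.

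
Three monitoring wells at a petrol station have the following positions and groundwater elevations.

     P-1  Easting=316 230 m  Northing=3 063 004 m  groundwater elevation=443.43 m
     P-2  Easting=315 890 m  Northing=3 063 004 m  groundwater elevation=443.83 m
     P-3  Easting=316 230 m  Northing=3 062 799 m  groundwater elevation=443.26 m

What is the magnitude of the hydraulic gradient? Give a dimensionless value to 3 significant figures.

∂h/∂x = (443.83 − 443.43) / (315890 − 316230) = -0.001176
∂h/∂y = (443.26 − 443.43) / (3062799 − 3063004) = +0.0008293
|∇h| = √(-0.001176² + 0.0008293²) = 0.001439

0.00144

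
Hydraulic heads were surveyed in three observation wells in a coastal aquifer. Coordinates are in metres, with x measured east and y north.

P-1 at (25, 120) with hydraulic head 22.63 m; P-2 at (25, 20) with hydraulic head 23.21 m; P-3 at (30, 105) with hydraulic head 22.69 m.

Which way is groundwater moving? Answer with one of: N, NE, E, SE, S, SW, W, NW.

NE

With h = a·x + b·y + c and P-1 as origin, the differences give:
  0·a + (-100)·b = +0.58
  5·a + (-15)·b = +0.06
Eliminate b (×(-15) and ×(-100), subtract): 500·a = -2.700 → a = ∂h/∂x = -0.005400
Back-substitute: b = ∂h/∂y = -0.005800.
Flow = −∇h = (+0.005400 east, +0.005800 north), which points northeast.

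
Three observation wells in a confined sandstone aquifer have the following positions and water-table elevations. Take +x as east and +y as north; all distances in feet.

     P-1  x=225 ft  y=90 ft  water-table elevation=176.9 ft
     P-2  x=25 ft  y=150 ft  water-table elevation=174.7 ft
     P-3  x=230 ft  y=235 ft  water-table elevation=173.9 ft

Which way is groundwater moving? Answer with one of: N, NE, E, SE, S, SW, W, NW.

N

Differences from P-1: to P-2 (Δx, Δy, Δh) = (-200, 60, -2.2); to P-3 = (5, 145, -3.0).
Determinant of the coordinate differences = (-200)·145 − 5·60 = -29300.
∂h/∂x = [(-2.2)·145 − (-3.0)·60] / -29300 = +0.004744
∂h/∂y = [(-200)·(-3.0) − 5·(-2.2)] / -29300 = -0.02085
Flow = −∇h = (-0.004744 east, +0.02085 north), which points north.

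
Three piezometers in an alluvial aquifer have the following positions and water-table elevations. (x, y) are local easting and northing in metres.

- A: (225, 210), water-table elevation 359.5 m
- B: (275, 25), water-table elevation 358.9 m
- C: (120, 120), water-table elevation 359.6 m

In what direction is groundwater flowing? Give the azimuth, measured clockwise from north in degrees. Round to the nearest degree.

Three-point gradient (reference A): Δ to B = (50, -185, -0.6), Δ to C = (-105, -90, +0.1).
∂h/∂x = -0.003030, ∂h/∂y = +0.002424 (det = -23925).
Flow direction (−∇h) has components (+0.003030 E, -0.002424 N).
Azimuth = atan2(E, N) = atan2(+0.003030, -0.002424) = 128.7° ≈ 129°.

129°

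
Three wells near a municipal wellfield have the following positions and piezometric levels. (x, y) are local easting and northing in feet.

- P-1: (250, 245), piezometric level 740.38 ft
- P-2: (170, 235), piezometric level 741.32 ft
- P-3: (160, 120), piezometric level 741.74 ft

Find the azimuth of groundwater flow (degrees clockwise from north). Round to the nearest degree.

077°

Taking P-1 as reference: P-2−P-1 = (-80, -10, +0.94); P-3−P-1 = (-90, -125, +1.36).
Determinant of the coordinate differences = (-80)·(-125) − (-90)·(-10) = 9100.
∂h/∂x = [(+0.94)·(-125) − (+1.36)·(-10)] / 9100 = -0.01142
∂h/∂y = [(-80)·(+1.36) − (-90)·(+0.94)] / 9100 = -0.002659
Flow direction (−∇h) has components (+0.01142 E, +0.002659 N).
Azimuth = atan2(E, N) = atan2(+0.01142, +0.002659) = 76.9° ≈ 077°.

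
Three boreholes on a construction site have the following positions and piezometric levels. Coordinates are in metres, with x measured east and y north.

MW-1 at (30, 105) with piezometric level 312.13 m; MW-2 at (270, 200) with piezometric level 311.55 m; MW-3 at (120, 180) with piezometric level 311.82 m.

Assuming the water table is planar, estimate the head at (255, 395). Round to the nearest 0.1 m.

With h = a·x + b·y + c and MW-1 as origin, the differences give:
  240·a + 95·b = -0.58
  90·a + 75·b = -0.31
Eliminate b (×75 and ×95, subtract): 9450·a = -14.050 → a = ∂h/∂x = -0.001487
Back-substitute: b = ∂h/∂y = -0.002349.
h(255, 395) = 312.13 + (-0.001487)·(225) + (-0.002349)·(290) = 312.13 -0.335 -0.681 = 311.114 m.

311.1 m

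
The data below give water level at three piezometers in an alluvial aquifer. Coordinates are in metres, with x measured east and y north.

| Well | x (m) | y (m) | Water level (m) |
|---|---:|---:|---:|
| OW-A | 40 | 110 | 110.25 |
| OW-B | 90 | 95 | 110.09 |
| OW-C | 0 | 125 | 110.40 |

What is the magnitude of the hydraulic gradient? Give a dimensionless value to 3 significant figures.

0.00740

With h = a·x + b·y + c and OW-A as origin, the differences give:
  50·a + (-15)·b = -0.16
  (-40)·a + 15·b = +0.15
Eliminate b (×15 and ×(-15), subtract): 150·a = -0.150 → a = ∂h/∂x = -0.0010000
Back-substitute: b = ∂h/∂y = +0.007333.
|∇h| = √(-0.0010000² + 0.007333²) = 0.007401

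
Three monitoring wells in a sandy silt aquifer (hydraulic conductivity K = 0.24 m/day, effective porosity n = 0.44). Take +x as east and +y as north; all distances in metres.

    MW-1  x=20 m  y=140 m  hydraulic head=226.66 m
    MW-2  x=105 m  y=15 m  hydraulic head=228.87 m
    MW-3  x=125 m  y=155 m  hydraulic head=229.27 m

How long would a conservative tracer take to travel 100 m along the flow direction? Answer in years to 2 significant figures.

With h = a·x + b·y + c and MW-1 as origin, the differences give:
  85·a + (-125)·b = +2.21
  105·a + 15·b = +2.61
Eliminate b (×15 and ×(-125), subtract): 14400·a = 359.400 → a = ∂h/∂x = +0.02496
Back-substitute: b = ∂h/∂y = -0.0007083.
|∇h| = √(0.02496² + -0.0007083²) = 0.02497
Seepage velocity v = K·i/n = 0.24 × 0.02497 / 0.44 = 0.01362 m/day.
t = 100 / 0.01362 = 7342 days = 20.1 years.

20 years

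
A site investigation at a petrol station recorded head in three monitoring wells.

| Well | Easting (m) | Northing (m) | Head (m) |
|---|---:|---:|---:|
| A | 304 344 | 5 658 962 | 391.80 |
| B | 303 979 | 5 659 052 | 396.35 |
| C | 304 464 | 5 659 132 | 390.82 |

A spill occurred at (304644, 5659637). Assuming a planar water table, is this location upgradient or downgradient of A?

Taking A as reference: B−A = (-365, 90, +4.55); C−A = (120, 170, -0.98).
Determinant of the coordinate differences = (-365)·170 − 120·90 = -72850.
∂h/∂x = [(+4.55)·170 − (-0.98)·90] / -72850 = -0.01183
∂h/∂y = [(-365)·(-0.98) − 120·(+4.55)] / -72850 = +0.002585
Head at (304644, 5659637) = 391.80 + (-0.01183)·(300) + (+0.002585)·(675) = 390.00 m.
That is lower than the 391.80 m at A, so the point is downgradient.

downgradient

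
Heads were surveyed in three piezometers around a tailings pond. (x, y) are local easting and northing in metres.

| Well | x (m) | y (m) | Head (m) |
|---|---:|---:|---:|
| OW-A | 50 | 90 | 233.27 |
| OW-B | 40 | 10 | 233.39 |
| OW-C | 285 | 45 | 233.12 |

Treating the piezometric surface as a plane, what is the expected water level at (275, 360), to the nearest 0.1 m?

With h = a·x + b·y + c and OW-A as origin, the differences give:
  (-10)·a + (-80)·b = +0.12
  235·a + (-45)·b = -0.15
Eliminate b (×(-45) and ×(-80), subtract): 19250·a = -17.400 → a = ∂h/∂x = -0.0009039
Back-substitute: b = ∂h/∂y = -0.001387.
h(275, 360) = 233.27 + (-0.0009039)·(225) + (-0.001387)·(270) = 233.27 -0.203 -0.374 = 232.692 m.

232.7 m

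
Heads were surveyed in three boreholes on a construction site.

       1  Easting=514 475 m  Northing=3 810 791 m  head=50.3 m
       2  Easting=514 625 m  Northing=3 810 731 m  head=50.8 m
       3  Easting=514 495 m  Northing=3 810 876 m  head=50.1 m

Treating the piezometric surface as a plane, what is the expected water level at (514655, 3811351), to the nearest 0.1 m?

Taking 1 as reference: 2−1 = (150, -60, +0.5); 3−1 = (20, 85, -0.2).
Determinant of the coordinate differences = 150·85 − 20·(-60) = 13950.
∂h/∂x = [(+0.5)·85 − (-0.2)·(-60)] / 13950 = +0.002186
∂h/∂y = [150·(-0.2) − 20·(+0.5)] / 13950 = -0.002867
h(514655, 3811351) = 50.3 + (+0.002186)·(180) + (-0.002867)·(560) = 50.3 +0.394 -1.606 = 49.088 m.

49.1 m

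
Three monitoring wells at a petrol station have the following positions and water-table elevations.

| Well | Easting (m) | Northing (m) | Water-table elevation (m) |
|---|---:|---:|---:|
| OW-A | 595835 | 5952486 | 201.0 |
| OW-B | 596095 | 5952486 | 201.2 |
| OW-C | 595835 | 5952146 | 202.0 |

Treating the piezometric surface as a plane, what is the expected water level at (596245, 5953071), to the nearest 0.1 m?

∂h/∂x = (201.2 − 201.0) / (596095 − 595835) = +0.0007692
∂h/∂y = (202.0 − 201.0) / (5952146 − 5952486) = -0.002941
h(596245, 5953071) = 201.0 + (+0.0007692)·(410) + (-0.002941)·(585) = 201.0 +0.315 -1.721 = 199.595 m.

199.6 m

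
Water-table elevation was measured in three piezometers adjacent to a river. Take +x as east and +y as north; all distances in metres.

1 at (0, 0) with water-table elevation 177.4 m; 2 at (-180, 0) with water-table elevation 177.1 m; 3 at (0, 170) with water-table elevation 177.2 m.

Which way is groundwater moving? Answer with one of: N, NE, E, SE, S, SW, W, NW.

NW

∂h/∂x = (177.1 − 177.4) / (-180 − 0) = +0.001667
∂h/∂y = (177.2 − 177.4) / (170 − 0) = -0.001176
Flow = −∇h = (-0.001667 east, +0.001176 north), which points northwest.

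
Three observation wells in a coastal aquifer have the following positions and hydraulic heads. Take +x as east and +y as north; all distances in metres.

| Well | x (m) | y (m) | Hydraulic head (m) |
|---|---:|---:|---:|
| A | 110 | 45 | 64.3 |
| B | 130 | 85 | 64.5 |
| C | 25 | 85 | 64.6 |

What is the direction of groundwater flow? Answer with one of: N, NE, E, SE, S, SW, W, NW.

Taking A as reference: B−A = (20, 40, +0.2); C−A = (-85, 40, +0.3).
Solve a·Δx + b·Δy = Δh: det = 20·40 − (-85)·40 = 4200.
∂h/∂x = [(+0.2)·40 − (+0.3)·40] / 4200 = -0.0009524
∂h/∂y = [20·(+0.3) − (-85)·(+0.2)] / 4200 = +0.005476
Flow = −∇h = (+0.0009524 east, -0.005476 north), which points south.

S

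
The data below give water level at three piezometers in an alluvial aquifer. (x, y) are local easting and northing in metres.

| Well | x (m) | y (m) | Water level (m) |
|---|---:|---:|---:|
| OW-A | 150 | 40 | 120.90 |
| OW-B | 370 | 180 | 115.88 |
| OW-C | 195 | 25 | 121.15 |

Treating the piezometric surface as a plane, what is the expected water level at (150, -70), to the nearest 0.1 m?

124.1 m

Differences from OW-A: to OW-B (Δx, Δy, Δh) = (220, 140, -5.02); to OW-C = (45, -15, +0.25).
Determinant of the coordinate differences = 220·(-15) − 45·140 = -9600.
∂h/∂x = [(-5.02)·(-15) − (+0.25)·140] / -9600 = -0.004198
∂h/∂y = [220·(+0.25) − 45·(-5.02)] / -9600 = -0.02926
h(150, -70) = 120.90 + (-0.004198)·(0) + (-0.02926)·(-110) = 120.90 -0.000 +3.219 = 124.119 m.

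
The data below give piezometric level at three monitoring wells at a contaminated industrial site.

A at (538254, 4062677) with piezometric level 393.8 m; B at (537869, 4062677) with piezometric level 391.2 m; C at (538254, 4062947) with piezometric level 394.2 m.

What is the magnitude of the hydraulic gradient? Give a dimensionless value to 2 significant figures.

0.0069

∂h/∂x = (391.2 − 393.8) / (537869 − 538254) = +0.006753
∂h/∂y = (394.2 − 393.8) / (4062947 − 4062677) = +0.001481
|∇h| = √(0.006753² + 0.001481²) = 0.006913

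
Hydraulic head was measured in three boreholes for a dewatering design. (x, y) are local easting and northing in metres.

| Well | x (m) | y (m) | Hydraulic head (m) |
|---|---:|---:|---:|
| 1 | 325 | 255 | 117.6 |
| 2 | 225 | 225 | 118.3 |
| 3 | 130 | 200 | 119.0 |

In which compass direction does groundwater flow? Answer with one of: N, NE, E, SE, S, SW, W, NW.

SE

Taking 1 as reference: 2−1 = (-100, -30, +0.7); 3−1 = (-195, -55, +1.4).
Determinant of the coordinate differences = (-100)·(-55) − (-195)·(-30) = -350.
∂h/∂x = [(+0.7)·(-55) − (+1.4)·(-30)] / -350 = -0.01000
∂h/∂y = [(-100)·(+1.4) − (-195)·(+0.7)] / -350 = +0.01000
Flow = −∇h = (+0.01000 east, -0.01000 north), which points southeast.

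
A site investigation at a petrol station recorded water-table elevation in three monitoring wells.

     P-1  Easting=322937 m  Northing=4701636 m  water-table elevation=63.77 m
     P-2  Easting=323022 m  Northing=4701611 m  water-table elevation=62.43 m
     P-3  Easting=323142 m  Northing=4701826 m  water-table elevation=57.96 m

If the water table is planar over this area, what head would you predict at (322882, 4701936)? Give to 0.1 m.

Three-point gradient (reference P-1): Δ to P-2 = (85, -25, -1.34), Δ to P-3 = (205, 190, -5.81).
∂h/∂x = -0.01879, ∂h/∂y = -0.01030 (det = 21275).
h(322882, 4701936) = 63.77 + (-0.01879)·(-55) + (-0.01030)·(300) = 63.77 +1.034 -3.090 = 61.713 m.

61.7 m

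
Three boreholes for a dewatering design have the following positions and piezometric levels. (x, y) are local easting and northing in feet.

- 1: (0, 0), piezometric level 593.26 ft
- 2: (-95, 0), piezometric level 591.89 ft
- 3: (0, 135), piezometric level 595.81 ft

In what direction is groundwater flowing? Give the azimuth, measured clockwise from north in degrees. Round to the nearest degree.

∂h/∂x = (591.89 − 593.26) / (-95 − 0) = +0.01442
∂h/∂y = (595.81 − 593.26) / (135 − 0) = +0.01889
Flow direction (−∇h) has components (-0.01442 E, -0.01889 N).
Azimuth = atan2(E, N) = atan2(-0.01442, -0.01889) = 217.4° ≈ 217°.

217°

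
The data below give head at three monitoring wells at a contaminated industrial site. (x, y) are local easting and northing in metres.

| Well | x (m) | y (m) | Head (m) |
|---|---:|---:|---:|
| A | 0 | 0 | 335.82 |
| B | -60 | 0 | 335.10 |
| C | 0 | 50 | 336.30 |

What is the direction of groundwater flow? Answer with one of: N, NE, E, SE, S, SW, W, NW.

SW

∂h/∂x = (335.10 − 335.82) / (-60 − 0) = +0.01200
∂h/∂y = (336.30 − 335.82) / (50 − 0) = +0.009600
Flow = −∇h = (-0.01200 east, -0.009600 north), which points southwest.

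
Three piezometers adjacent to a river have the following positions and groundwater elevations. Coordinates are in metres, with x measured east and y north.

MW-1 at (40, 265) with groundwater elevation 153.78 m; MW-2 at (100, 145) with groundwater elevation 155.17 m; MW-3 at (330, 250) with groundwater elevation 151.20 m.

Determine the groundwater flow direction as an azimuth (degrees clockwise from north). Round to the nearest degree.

With h = a·x + b·y + c and MW-1 as origin, the differences give:
  60·a + (-120)·b = +1.39
  290·a + (-15)·b = -2.58
Eliminate b (×(-15) and ×(-120), subtract): 33900·a = -330.450 → a = ∂h/∂x = -0.009748
Back-substitute: b = ∂h/∂y = -0.01646.
Flow direction (−∇h) has components (+0.009748 E, +0.01646 N).
Azimuth = atan2(E, N) = atan2(+0.009748, +0.01646) = 30.6° ≈ 031°.

031°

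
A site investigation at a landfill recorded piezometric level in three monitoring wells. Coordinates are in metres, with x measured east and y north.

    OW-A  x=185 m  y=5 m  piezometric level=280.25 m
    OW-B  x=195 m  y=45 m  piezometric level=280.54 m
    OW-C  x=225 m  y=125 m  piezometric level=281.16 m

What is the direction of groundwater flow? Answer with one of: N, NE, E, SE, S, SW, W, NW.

SW

Three-point gradient (reference OW-A): Δ to OW-B = (10, 40, +0.29), Δ to OW-C = (40, 120, +0.91).
∂h/∂x = +0.004000, ∂h/∂y = +0.006250 (det = -400).
Flow = −∇h = (-0.004000 east, -0.006250 north), which points southwest.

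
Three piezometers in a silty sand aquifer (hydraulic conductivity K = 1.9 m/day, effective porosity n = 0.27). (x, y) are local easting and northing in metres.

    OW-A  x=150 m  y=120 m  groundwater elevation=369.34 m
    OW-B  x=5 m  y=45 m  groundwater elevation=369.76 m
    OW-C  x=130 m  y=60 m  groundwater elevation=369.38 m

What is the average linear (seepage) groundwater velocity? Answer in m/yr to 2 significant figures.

Differences from OW-A: to OW-B (Δx, Δy, Δh) = (-145, -75, +0.42); to OW-C = (-20, -60, +0.04).
Solve a·Δx + b·Δy = Δh: det = (-145)·(-60) − (-20)·(-75) = 7200.
∂h/∂x = [(+0.42)·(-60) − (+0.04)·(-75)] / 7200 = -0.003083
∂h/∂y = [(-145)·(+0.04) − (-20)·(+0.42)] / 7200 = +0.0003611
|∇h| = √(-0.003083² + 0.0003611²) = 0.003104
Seepage velocity v = K·i/n = 1.9 × 0.003104 / 0.27 = 0.02184 m/day = 7.977 m/yr.

8.0 m/yr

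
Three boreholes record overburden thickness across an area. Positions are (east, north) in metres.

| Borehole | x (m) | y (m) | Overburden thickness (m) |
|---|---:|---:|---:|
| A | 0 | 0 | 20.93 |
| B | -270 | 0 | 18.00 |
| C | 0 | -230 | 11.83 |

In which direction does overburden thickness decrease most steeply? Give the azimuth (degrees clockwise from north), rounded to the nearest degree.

∂d/∂x = (18.00 − 20.93) / (-270 − 0) = +0.01085
∂d/∂y = (11.83 − 20.93) / (-230 − 0) = +0.03957
Steepest decrease is along −∇f: components (-0.01085 E, -0.03957 N).
Azimuth = atan2(-0.01085, -0.03957) = 195.3° ≈ 195°.

195°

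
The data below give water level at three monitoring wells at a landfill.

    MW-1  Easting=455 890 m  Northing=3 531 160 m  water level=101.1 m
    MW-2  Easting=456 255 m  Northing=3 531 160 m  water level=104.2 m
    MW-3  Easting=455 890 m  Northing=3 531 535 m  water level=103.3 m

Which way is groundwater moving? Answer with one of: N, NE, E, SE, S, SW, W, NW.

SW

∂h/∂x = (104.2 − 101.1) / (456255 − 455890) = +0.008493
∂h/∂y = (103.3 − 101.1) / (3531535 − 3531160) = +0.005867
Flow = −∇h = (-0.008493 east, -0.005867 north), which points southwest.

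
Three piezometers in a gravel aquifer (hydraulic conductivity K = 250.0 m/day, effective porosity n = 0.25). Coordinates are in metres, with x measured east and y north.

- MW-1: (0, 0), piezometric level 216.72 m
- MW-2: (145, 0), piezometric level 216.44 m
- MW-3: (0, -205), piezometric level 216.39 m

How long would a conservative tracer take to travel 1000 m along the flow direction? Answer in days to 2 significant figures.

∂h/∂x = (216.44 − 216.72) / (145 − 0) = -0.001931
∂h/∂y = (216.39 − 216.72) / (-205 − 0) = +0.001610
|∇h| = √(-0.001931² + 0.001610²) = 0.002514
Seepage velocity v = K·i/n = 250.0 × 0.002514 / 0.25 = 2.514 m/day.
t = 1000 / 2.514 = 397.8 days.

400 days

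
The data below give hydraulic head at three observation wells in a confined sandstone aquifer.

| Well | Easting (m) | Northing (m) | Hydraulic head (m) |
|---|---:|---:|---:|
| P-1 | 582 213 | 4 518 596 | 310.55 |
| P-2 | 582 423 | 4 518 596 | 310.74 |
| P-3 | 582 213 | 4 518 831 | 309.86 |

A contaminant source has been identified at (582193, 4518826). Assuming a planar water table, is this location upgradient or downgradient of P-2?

downgradient

∂h/∂x = (310.74 − 310.55) / (582423 − 582213) = +0.0009048
∂h/∂y = (309.86 − 310.55) / (4518831 − 4518596) = -0.002936
Head at (582193, 4518826) = 310.55 + (+0.0009048)·(-20) + (-0.002936)·(230) = 309.86 m.
That is lower than the 310.74 m at P-2, so the point is downgradient.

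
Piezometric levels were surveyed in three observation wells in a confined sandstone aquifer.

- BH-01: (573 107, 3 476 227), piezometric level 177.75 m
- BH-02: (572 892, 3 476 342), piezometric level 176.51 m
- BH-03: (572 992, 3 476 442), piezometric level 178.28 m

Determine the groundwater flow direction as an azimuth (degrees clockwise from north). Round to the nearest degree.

232°

With h = a·x + b·y + c and BH-01 as origin, the differences give:
  (-215)·a + 115·b = -1.24
  (-115)·a + 215·b = +0.53
Eliminate b (×215 and ×115, subtract): -33000·a = -327.550 → a = ∂h/∂x = +0.009926
Back-substitute: b = ∂h/∂y = +0.007774.
Flow direction (−∇h) has components (-0.009926 E, -0.007774 N).
Azimuth = atan2(E, N) = atan2(-0.009926, -0.007774) = 231.9° ≈ 232°.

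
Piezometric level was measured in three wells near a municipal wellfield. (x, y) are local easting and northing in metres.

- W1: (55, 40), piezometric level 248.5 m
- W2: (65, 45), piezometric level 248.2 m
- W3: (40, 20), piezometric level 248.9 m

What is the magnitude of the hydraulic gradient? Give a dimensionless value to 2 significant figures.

0.032

With h = a·x + b·y + c and W1 as origin, the differences give:
  10·a + 5·b = -0.3
  (-15)·a + (-20)·b = +0.4
Eliminate b (×(-20) and ×5, subtract): -125·a = 4.00 → a = ∂h/∂x = -0.03200
Back-substitute: b = ∂h/∂y = +0.004000.
|∇h| = √(-0.03200² + 0.004000²) = 0.03225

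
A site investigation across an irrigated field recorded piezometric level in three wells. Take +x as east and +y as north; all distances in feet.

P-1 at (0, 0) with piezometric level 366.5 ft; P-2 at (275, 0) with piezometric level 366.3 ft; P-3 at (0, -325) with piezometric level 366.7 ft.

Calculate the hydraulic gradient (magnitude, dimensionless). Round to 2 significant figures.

0.00095

∂h/∂x = (366.3 − 366.5) / (275 − 0) = -0.0007273
∂h/∂y = (366.7 − 366.5) / (-325 − 0) = -0.0006154
|∇h| = √(-0.0007273² + -0.0006154²) = 0.0009527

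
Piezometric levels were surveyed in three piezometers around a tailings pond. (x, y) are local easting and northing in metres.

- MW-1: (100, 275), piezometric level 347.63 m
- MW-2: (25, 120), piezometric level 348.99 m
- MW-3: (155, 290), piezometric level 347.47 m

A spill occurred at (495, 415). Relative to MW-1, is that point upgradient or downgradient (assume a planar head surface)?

Differences from MW-1: to MW-2 (Δx, Δy, Δh) = (-75, -155, +1.36); to MW-3 = (55, 15, -0.16).
Solve a·Δx + b·Δy = Δh: det = (-75)·15 − 55·(-155) = 7400.
∂h/∂x = [(+1.36)·15 − (-0.16)·(-155)] / 7400 = -0.0005946
∂h/∂y = [(-75)·(-0.16) − 55·(+1.36)] / 7400 = -0.008486
Head at (495, 415) = 347.63 + (-0.0005946)·(395) + (-0.008486)·(140) = 346.21 m.
That is lower than the 347.63 m at MW-1, so the point is downgradient.

downgradient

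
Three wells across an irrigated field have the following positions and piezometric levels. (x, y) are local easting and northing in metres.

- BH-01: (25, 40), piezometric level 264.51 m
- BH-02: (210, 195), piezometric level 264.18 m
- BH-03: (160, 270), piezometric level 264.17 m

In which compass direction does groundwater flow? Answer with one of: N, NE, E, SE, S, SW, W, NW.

Taking BH-01 as reference: BH-02−BH-01 = (185, 155, -0.33); BH-03−BH-01 = (135, 230, -0.34).
Determinant of the coordinate differences = 185·230 − 135·155 = 21625.
∂h/∂x = [(-0.33)·230 − (-0.34)·155] / 21625 = -0.001073
∂h/∂y = [185·(-0.34) − 135·(-0.33)] / 21625 = -0.0008486
Flow = −∇h = (+0.001073 east, +0.0008486 north), which points northeast.

NE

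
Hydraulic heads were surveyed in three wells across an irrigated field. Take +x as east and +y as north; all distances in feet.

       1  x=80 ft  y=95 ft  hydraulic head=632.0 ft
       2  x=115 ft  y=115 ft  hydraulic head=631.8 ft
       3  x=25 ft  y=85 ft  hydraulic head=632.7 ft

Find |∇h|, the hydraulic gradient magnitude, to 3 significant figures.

Three-point gradient (reference 1): Δ to 2 = (35, 20, -0.2), Δ to 3 = (-55, -10, +0.7).
∂h/∂x = -0.01600, ∂h/∂y = +0.01800 (det = 750).
|∇h| = √(-0.01600² + 0.01800²) = 0.02408

0.0241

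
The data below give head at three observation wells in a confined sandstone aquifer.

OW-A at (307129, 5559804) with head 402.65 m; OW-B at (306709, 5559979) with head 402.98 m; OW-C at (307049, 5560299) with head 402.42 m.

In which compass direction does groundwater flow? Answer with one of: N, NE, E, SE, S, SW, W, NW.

With h = a·x + b·y + c and OW-A as origin, the differences give:
  (-420)·a + 175·b = +0.33
  (-80)·a + 495·b = -0.23
Eliminate b (×495 and ×175, subtract): -193900·a = 203.600 → a = ∂h/∂x = -0.001050
Back-substitute: b = ∂h/∂y = -0.0006343.
Flow = −∇h = (+0.001050 east, +0.0006343 north), which points northeast.

NE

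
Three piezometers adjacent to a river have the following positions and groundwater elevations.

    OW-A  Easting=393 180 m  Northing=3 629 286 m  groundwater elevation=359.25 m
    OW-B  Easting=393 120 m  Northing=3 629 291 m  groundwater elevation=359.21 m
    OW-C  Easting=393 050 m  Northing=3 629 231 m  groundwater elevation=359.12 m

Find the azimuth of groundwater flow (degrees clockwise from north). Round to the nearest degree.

Taking OW-A as reference: OW-B−OW-A = (-60, 5, -0.04); OW-C−OW-A = (-130, -55, -0.13).
Determinant of the coordinate differences = (-60)·(-55) − (-130)·5 = 3950.
∂h/∂x = [(-0.04)·(-55) − (-0.13)·5] / 3950 = +0.0007215
∂h/∂y = [(-60)·(-0.13) − (-130)·(-0.04)] / 3950 = +0.0006582
Flow direction (−∇h) has components (-0.0007215 E, -0.0006582 N).
Azimuth = atan2(E, N) = atan2(-0.0007215, -0.0006582) = 227.6° ≈ 228°.

228°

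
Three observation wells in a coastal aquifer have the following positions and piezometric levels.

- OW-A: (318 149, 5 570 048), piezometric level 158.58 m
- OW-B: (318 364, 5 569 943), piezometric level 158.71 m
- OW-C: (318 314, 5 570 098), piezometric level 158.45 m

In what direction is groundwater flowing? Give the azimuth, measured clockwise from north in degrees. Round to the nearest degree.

Taking OW-A as reference: OW-B−OW-A = (215, -105, +0.13); OW-C−OW-A = (165, 50, -0.13).
Solve a·Δx + b·Δy = Δh: det = 215·50 − 165·(-105) = 28075.
∂h/∂x = [(+0.13)·50 − (-0.13)·(-105)] / 28075 = -0.0002547
∂h/∂y = [215·(-0.13) − 165·(+0.13)] / 28075 = -0.001760
Flow direction (−∇h) has components (+0.0002547 E, +0.001760 N).
Azimuth = atan2(E, N) = atan2(+0.0002547, +0.001760) = 8.2° ≈ 008°.

008°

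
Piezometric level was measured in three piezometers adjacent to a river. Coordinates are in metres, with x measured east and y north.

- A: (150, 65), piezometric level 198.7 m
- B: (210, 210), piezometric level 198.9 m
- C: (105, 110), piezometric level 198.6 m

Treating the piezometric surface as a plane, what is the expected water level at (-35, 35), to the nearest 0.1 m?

198.2 m

Differences from A: to B (Δx, Δy, Δh) = (60, 145, +0.2); to C = (-45, 45, -0.1).
Solve a·Δx + b·Δy = Δh: det = 60·45 − (-45)·145 = 9225.
∂h/∂x = [(+0.2)·45 − (-0.1)·145] / 9225 = +0.002547
∂h/∂y = [60·(-0.1) − (-45)·(+0.2)] / 9225 = +0.0003252
h(-35, 35) = 198.7 + (+0.002547)·(-185) + (+0.0003252)·(-30) = 198.7 -0.471 -0.010 = 198.219 m.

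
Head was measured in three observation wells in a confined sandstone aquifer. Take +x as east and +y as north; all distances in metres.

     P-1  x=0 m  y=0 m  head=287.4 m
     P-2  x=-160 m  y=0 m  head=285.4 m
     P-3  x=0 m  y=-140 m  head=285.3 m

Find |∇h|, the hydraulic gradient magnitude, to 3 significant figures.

0.0195

∂h/∂x = (285.4 − 287.4) / (-160 − 0) = +0.01250
∂h/∂y = (285.3 − 287.4) / (-140 − 0) = +0.01500
|∇h| = √(0.01250² + 0.01500²) = 0.01953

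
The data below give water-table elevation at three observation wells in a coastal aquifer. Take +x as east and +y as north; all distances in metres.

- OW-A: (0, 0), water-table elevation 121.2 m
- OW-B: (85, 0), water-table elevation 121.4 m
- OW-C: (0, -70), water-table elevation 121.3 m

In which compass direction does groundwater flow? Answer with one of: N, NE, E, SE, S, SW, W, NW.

∂h/∂x = (121.4 − 121.2) / (85 − 0) = +0.002353
∂h/∂y = (121.3 − 121.2) / (-70 − 0) = -0.001429
Flow = −∇h = (-0.002353 east, +0.001429 north), which points northwest.

NW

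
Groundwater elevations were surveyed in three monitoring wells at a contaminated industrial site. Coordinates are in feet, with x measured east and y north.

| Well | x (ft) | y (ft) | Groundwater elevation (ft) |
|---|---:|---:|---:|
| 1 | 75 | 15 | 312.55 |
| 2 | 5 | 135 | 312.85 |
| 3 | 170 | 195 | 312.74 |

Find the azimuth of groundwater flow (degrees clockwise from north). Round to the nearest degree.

143°

With h = a·x + b·y + c and 1 as origin, the differences give:
  (-70)·a + 120·b = +0.30
  95·a + 180·b = +0.19
Eliminate b (×180 and ×120, subtract): -24000·a = 31.200 → a = ∂h/∂x = -0.001300
Back-substitute: b = ∂h/∂y = +0.001742.
Flow direction (−∇h) has components (+0.001300 E, -0.001742 N).
Azimuth = atan2(E, N) = atan2(+0.001300, -0.001742) = 143.3° ≈ 143°.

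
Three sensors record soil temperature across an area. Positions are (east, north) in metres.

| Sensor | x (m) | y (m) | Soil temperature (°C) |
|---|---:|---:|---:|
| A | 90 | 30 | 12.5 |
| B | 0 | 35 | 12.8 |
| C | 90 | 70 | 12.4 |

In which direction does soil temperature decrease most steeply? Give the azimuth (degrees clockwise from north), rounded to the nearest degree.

054°

Differences from A: to B (Δx, Δy, Δh) = (-90, 5, +0.3); to C = (0, 40, -0.1).
Determinant of the coordinate differences = (-90)·40 − 0·5 = -3600.
∂T/∂x = [(+0.3)·40 − (-0.1)·5] / -3600 = -0.003472
∂T/∂y = [(-90)·(-0.1) − 0·(+0.3)] / -3600 = -0.002500
Steepest decrease is along −∇f: components (+0.003472 E, +0.002500 N).
Azimuth = atan2(+0.003472, +0.002500) = 54.2° ≈ 054°.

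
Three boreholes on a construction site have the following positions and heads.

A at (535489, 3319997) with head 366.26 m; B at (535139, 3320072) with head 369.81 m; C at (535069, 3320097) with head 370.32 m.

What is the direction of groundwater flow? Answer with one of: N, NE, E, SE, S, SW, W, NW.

Three-point gradient (reference A): Δ to B = (-350, 75, +3.55), Δ to C = (-420, 100, +4.06).
∂h/∂x = -0.01443, ∂h/∂y = -0.02000 (det = -3500).
Flow = −∇h = (+0.01443 east, +0.02000 north), which points northeast.

NE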